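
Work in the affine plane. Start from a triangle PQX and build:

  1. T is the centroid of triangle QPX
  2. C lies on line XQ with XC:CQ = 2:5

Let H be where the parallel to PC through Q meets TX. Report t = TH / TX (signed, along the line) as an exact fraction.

t = -4/3

Assign P = (0, 0), Q = (1, 0), X = (0, 1) — the answer is frame-independent, so this choice is without loss of generality.
1. T is the centroid of triangle QPX ⇒ T = (1/3, 1/3)
2. C lies on line XQ with XC:CQ = 2:5 ⇒ C = (2/7, 5/7)
through Q parallel to PC: direction (2/7, 5/7); meets TX at H = (7/9, -5/9)
H = T + t·(X−T) with t = -4/3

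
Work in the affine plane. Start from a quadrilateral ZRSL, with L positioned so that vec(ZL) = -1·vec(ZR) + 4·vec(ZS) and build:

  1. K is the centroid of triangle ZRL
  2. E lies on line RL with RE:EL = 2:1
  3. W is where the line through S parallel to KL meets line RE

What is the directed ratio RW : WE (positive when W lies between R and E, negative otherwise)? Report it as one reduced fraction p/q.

Choose coordinates Z = (0, 0), R = (1, 0), S = (0, 1), L = (-1, 4).
1. K is the centroid of triangle ZRL ⇒ K = (0, 4/3)
2. E lies on line RL with RE:EL = 2:1 ⇒ E = (-1/3, 8/3)
3. W is where the line through S parallel to KL meets line RE ⇒ W = (-3/2, 5)
W = R + t·(E−R) with t = 15/8, so RW:WE = t:(1−t) = 15/8:-7/8

RW:WE = -15/7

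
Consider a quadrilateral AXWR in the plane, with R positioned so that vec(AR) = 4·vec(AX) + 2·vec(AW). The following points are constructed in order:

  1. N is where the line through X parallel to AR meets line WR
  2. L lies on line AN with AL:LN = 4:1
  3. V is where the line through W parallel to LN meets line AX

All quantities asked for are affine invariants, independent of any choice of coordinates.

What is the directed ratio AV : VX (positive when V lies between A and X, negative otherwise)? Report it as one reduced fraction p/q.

Set A = (0, 0), X = (1, 0), W = (0, 1), R = (4, 2); any affine frame gives the same invariant.
1. N is where the line through X parallel to AR meets line WR ⇒ N = (6, 5/2)
2. L lies on line AN with AL:LN = 4:1 ⇒ L = (24/5, 2)
3. V is where the line through W parallel to LN meets line AX ⇒ V = (-12/5, 0)
V = A + t·(X−A) with t = -12/5, so AV:VX = t:(1−t) = -12/5:17/5

AV:VX = -12/17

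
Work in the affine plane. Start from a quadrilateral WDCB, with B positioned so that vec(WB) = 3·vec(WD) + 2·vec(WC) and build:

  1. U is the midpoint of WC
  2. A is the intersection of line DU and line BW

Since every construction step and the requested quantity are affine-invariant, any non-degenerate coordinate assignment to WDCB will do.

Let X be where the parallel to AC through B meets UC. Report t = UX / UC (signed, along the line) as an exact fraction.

Set W = (0, 0), D = (1, 0), C = (0, 1), B = (3, 2); any affine frame gives the same invariant.
1. U is the midpoint of WC ⇒ U = (0, 1/2)
2. A is the intersection of line DU and line BW ⇒ A = (3/7, 2/7)
through B parallel to AC: direction (-3/7, 5/7); meets UC at X = (0, 7)
X = U + t·(C−U) with t = 13

t = 13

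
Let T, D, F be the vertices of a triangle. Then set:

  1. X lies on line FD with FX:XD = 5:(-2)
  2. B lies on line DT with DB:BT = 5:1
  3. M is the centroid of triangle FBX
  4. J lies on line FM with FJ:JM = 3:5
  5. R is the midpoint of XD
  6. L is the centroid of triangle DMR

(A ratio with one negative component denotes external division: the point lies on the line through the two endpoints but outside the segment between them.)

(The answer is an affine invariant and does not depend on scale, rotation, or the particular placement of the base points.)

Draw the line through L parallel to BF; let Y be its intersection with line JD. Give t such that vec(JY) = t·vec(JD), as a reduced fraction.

t = 163/171

Assign T = (0, 0), D = (1, 0), F = (0, 1) — the answer is frame-independent, so this choice is without loss of generality.
1. X lies on line FD with FX:XD = 5:(-2) ⇒ X = (5/3, -2/3)
2. B lies on line DT with DB:BT = 5:1 ⇒ B = (1/6, 0)
3. M is the centroid of triangle FBX ⇒ M = (11/18, 1/9)
4. J lies on line FM with FJ:JM = 3:5 ⇒ J = (11/48, 2/3)
5. R is the midpoint of XD ⇒ R = (4/3, -1/3)
6. L is the centroid of triangle DMR ⇒ L = (53/54, -2/27)
through L parallel to BF: direction (-1/6, 1); meets JD at Y = (989/1026, 16/513)
Y = J + t·(D−J) with t = 163/171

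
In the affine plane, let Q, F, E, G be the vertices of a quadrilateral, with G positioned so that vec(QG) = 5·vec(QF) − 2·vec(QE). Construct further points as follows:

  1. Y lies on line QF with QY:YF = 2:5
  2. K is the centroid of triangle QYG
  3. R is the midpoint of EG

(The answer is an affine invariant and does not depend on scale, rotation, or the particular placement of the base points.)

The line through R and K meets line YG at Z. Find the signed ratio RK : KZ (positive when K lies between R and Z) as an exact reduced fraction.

RK:KZ = -95/8

Assign Q = (0, 0), F = (1, 0), E = (0, 1), G = (5, -2) — the answer is frame-independent, so this choice is without loss of generality.
1. Y lies on line QF with QY:YF = 2:5 ⇒ Y = (2/7, 0)
2. K is the centroid of triangle QYG ⇒ K = (37/21, -2/3)
3. R is the midpoint of EG ⇒ R = (5/2, -1/2)
line RK meets YG at Z = (1213/665, -62/95)
K = R + t·(Z−R) with t = 95/87, so RK:KZ = 95/87:-8/87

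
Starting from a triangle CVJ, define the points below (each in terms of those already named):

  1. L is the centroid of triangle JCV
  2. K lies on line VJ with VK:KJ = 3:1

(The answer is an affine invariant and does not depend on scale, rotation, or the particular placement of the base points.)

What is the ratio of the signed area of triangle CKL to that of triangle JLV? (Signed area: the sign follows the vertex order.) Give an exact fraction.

Set C = (0, 0), V = (1, 0), J = (0, 1); any affine frame gives the same invariant.
1. L is the centroid of triangle JCV ⇒ L = (1/3, 1/3)
2. K lies on line VJ with VK:KJ = 3:1 ⇒ K = (1/4, 3/4)
2·[CKL] = -1/6, 2·[JLV] = 1/3
[CKL]:[JLV] = -1/6:1/3 = -1/2

[CKL]:[JLV] = -1/2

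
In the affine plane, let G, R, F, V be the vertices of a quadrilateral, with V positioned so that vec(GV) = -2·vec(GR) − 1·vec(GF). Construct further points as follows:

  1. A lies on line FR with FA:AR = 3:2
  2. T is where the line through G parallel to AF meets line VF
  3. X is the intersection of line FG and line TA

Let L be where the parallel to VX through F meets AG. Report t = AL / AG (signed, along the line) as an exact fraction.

t = 57/2

Choose coordinates G = (0, 0), R = (1, 0), F = (0, 1), V = (-2, -1).
1. A lies on line FR with FA:AR = 3:2 ⇒ A = (3/5, 2/5)
2. T is where the line through G parallel to AF meets line VF ⇒ T = (-1/2, 1/2)
3. X is the intersection of line FG and line TA ⇒ X = (0, 5/11)
through F parallel to VX: direction (2, 16/11); meets AG at L = (-33/2, -11)
L = A + t·(G−A) with t = 57/2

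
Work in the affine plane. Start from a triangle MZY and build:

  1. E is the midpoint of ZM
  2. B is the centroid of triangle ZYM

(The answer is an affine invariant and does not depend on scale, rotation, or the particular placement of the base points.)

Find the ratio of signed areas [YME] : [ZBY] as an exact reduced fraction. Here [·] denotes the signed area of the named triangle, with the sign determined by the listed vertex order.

[YME]:[ZBY] = -3/2

Choose coordinates M = (0, 0), Z = (1, 0), Y = (0, 1).
1. E is the midpoint of ZM ⇒ E = (1/2, 0)
2. B is the centroid of triangle ZYM ⇒ B = (1/3, 1/3)
2·[YME] = 1/2, 2·[ZBY] = -1/3
[YME]:[ZBY] = 1/2:-1/3 = -3/2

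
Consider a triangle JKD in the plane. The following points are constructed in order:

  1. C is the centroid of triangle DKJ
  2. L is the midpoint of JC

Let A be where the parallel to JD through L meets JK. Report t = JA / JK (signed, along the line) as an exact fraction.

Set J = (0, 0), K = (1, 0), D = (0, 1); any affine frame gives the same invariant.
1. C is the centroid of triangle DKJ ⇒ C = (1/3, 1/3)
2. L is the midpoint of JC ⇒ L = (1/6, 1/6)
through L parallel to JD: direction (0, 1); meets JK at A = (1/6, 0)
A = J + t·(K−J) with t = 1/6

t = 1/6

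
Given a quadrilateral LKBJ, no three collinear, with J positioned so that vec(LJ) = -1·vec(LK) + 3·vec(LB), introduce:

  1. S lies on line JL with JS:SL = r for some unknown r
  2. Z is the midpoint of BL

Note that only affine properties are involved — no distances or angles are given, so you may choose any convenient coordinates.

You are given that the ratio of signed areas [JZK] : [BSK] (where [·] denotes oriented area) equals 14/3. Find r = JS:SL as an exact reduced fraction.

r = 5/2

Assign L = (0, 0), K = (1, 0), B = (0, 1), J = (-1, 3) — the answer is frame-independent, so this choice is without loss of generality.
1. With JS:SL = r, write λ = r/(r+1) so S = J + λ·(L−J); S is affine-linear in λ
2. Z is the midpoint of BL ⇒ Z = (0, 1/2)
Every point depending on S is an affine combination of S and λ-independent points, so each such coordinate is linear in λ; the λ² term in each signed area is a multiple of (L−J)×(L−J) = 0, so 2·[JZK] and 2·[BSK] are each linear in λ. Evaluating at λ=0 and λ=1:
  2·[JZK] = 2,   2·[BSK] = 2·λ − 1
So [JZK]:[BSK] = (2) / (2·λ − 1). Setting this equal to 14/3:
  2 = 14/3·(2·λ − 1)  ⇒  λ = 5/7
Then r = λ/(1−λ) = (5/7)/(2/7) = 5/2. Check: with r = 5/2, S = (-2/7, 6/7) and [JZK]:[BSK] = 14/3 as required.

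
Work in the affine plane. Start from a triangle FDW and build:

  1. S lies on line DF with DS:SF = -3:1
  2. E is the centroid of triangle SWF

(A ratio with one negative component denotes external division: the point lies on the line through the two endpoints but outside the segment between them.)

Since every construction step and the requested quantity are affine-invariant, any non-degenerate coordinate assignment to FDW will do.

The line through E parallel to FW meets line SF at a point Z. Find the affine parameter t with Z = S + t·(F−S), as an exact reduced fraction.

Choose coordinates F = (0, 0), D = (1, 0), W = (0, 1).
1. S lies on line DF with DS:SF = -3:1 ⇒ S = (-1/2, 0)
2. E is the centroid of triangle SWF ⇒ E = (-1/6, 1/3)
through E parallel to FW: direction (0, 1); meets SF at Z = (-1/6, 0)
Z = S + t·(F−S) with t = 2/3

t = 2/3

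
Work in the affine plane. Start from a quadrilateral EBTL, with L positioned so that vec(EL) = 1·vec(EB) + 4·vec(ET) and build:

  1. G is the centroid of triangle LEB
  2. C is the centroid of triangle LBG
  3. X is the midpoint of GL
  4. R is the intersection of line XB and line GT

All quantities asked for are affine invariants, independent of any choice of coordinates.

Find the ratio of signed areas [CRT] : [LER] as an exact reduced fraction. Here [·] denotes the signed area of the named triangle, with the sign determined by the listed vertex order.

Assign E = (0, 0), B = (1, 0), T = (0, 1), L = (1, 4) — the answer is frame-independent, so this choice is without loss of generality.
1. G is the centroid of triangle LEB ⇒ G = (2/3, 4/3)
2. C is the centroid of triangle LBG ⇒ C = (8/9, 16/9)
3. X is the midpoint of GL ⇒ X = (5/6, 8/3)
4. R is the intersection of line XB and line GT ⇒ R = (10/11, 16/11)
2·[CRT] = -10/33, 2·[LER] = 24/11
[CRT]:[LER] = -10/33:24/11 = -5/36

[CRT]:[LER] = -5/36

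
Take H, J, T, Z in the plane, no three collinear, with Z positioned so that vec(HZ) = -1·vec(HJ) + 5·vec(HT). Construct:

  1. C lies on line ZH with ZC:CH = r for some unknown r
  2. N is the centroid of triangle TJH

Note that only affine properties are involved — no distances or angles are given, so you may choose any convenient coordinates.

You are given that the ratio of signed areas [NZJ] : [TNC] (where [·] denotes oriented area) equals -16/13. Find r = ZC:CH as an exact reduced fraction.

r = -3/5

Set H = (0, 0), J = (1, 0), T = (0, 1), Z = (-1, 5); any affine frame gives the same invariant.
1. With ZC:CH = r, write λ = r/(r+1) so C = Z + λ·(H−Z); C is affine-linear in λ
2. N is the centroid of triangle TJH ⇒ N = (1/3, 1/3)
Every point depending on C is an affine combination of C and λ-independent points, so each such coordinate is linear in λ; the λ² term in each signed area is a multiple of (H−Z)×(H−Z) = 0, so 2·[NZJ] and 2·[TNC] are each linear in λ. Evaluating at λ=0 and λ=1:
  2·[NZJ] = -8/3,   2·[TNC] = −λ + 2/3
So [NZJ]:[TNC] = (-8/3) / (−λ + 2/3). Setting this equal to -16/13:
  -8/3 = -16/13·(−λ + 2/3)  ⇒  λ = -3/2
Then r = λ/(1−λ) = (-3/2)/(5/2) = -3/5. Check: with r = -3/5, C = (-5/2, 25/2) and [NZJ]:[TNC] = -16/13 as required.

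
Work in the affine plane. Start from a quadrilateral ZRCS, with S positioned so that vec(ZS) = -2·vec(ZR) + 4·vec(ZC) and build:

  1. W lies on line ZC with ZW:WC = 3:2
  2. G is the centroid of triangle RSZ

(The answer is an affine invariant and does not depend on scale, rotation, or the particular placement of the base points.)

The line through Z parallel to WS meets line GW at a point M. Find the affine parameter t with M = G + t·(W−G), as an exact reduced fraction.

t = 23/5

Work in coordinates with Z = (0, 0), R = (1, 0), C = (0, 1), S = (-2, 4).
1. W lies on line ZC with ZW:WC = 3:2 ⇒ W = (0, 3/5)
2. G is the centroid of triangle RSZ ⇒ G = (-1/3, 4/3)
through Z parallel to WS: direction (-2, 17/5); meets GW at M = (6/5, -51/25)
M = G + t·(W−G) with t = 23/5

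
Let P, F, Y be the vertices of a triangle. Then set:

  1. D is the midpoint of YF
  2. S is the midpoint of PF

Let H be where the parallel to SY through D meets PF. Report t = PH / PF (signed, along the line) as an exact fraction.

t = 3/4

Work in coordinates with P = (0, 0), F = (1, 0), Y = (0, 1).
1. D is the midpoint of YF ⇒ D = (1/2, 1/2)
2. S is the midpoint of PF ⇒ S = (1/2, 0)
through D parallel to SY: direction (-1/2, 1); meets PF at H = (3/4, 0)
H = P + t·(F−P) with t = 3/4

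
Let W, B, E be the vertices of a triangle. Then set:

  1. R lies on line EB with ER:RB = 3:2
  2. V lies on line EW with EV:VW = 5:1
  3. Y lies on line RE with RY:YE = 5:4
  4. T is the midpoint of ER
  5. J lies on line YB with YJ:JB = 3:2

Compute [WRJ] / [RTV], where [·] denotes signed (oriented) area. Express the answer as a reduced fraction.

Choose coordinates W = (0, 0), B = (1, 0), E = (0, 1).
1. R lies on line EB with ER:RB = 3:2 ⇒ R = (3/5, 2/5)
2. V lies on line EW with EV:VW = 5:1 ⇒ V = (0, 1/6)
3. Y lies on line RE with RY:YE = 5:4 ⇒ Y = (4/15, 11/15)
4. T is the midpoint of ER ⇒ T = (3/10, 7/10)
5. J lies on line YB with YJ:JB = 3:2 ⇒ J = (53/75, 22/75)
2·[WRJ] = -8/75, 2·[RTV] = 1/4
[WRJ]:[RTV] = -8/75:1/4 = -32/75

[WRJ]:[RTV] = -32/75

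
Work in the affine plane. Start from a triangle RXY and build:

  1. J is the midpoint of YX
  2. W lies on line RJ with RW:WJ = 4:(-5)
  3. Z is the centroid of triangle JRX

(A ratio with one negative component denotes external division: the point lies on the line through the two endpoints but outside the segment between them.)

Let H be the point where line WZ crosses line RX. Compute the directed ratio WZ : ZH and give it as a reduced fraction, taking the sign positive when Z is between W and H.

WZ:ZH = -13

Set R = (0, 0), X = (1, 0), Y = (0, 1); any affine frame gives the same invariant.
1. J is the midpoint of YX ⇒ J = (1/2, 1/2)
2. W lies on line RJ with RW:WJ = 4:(-5) ⇒ W = (-2, -2)
3. Z is the centroid of triangle JRX ⇒ Z = (1/2, 1/6)
line WZ meets RX at H = (4/13, 0)
Z = W + t·(H−W) with t = 13/12, so WZ:ZH = 13/12:-1/12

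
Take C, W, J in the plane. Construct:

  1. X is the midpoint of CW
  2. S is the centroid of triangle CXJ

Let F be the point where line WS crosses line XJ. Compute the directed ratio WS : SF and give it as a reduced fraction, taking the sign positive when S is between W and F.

Work in coordinates with C = (0, 0), W = (1, 0), J = (0, 1).
1. X is the midpoint of CW ⇒ X = (1/2, 0)
2. S is the centroid of triangle CXJ ⇒ S = (1/6, 1/3)
line WS meets XJ at F = (3/8, 1/4)
S = W + t·(F−W) with t = 4/3, so WS:SF = 4/3:-1/3

WS:SF = -4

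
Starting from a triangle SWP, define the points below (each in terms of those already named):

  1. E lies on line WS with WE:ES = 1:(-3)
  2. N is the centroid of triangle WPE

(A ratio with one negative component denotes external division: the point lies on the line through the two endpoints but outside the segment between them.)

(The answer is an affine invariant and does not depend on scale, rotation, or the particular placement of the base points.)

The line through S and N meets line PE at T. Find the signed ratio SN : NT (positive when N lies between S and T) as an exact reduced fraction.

Set S = (0, 0), W = (1, 0), P = (0, 1); any affine frame gives the same invariant.
1. E lies on line WS with WE:ES = 1:(-3) ⇒ E = (3/2, 0)
2. N is the centroid of triangle WPE ⇒ N = (5/6, 1/3)
line SN meets PE at T = (15/16, 3/8)
N = S + t·(T−S) with t = 8/9, so SN:NT = 8/9:1/9

SN:NT = 8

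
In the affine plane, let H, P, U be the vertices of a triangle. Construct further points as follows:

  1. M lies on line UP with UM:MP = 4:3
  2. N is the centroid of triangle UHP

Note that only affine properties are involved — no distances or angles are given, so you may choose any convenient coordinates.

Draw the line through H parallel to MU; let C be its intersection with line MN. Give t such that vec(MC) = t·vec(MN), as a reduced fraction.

Set H = (0, 0), P = (1, 0), U = (0, 1); any affine frame gives the same invariant.
1. M lies on line UP with UM:MP = 4:3 ⇒ M = (4/7, 3/7)
2. N is the centroid of triangle UHP ⇒ N = (1/3, 1/3)
through H parallel to MU: direction (-4/7, 4/7); meets MN at C = (-1/7, 1/7)
C = M + t·(N−M) with t = 3

t = 3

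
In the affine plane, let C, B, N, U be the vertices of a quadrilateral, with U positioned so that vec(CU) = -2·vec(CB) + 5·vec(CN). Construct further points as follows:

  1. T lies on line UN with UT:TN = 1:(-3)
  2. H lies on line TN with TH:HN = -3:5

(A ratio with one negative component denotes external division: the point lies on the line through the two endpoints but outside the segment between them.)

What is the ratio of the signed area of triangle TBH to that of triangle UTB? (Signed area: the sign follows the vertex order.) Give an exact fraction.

Work in coordinates with C = (0, 0), B = (1, 0), N = (0, 1), U = (-2, 5).
1. T lies on line UN with UT:TN = 1:(-3) ⇒ T = (-3, 7)
2. H lies on line TN with TH:HN = -3:5 ⇒ H = (-15/2, 16)
2·[TBH] = 9/2, 2·[UTB] = -1
[TBH]:[UTB] = 9/2:-1 = -9/2

[TBH]:[UTB] = -9/2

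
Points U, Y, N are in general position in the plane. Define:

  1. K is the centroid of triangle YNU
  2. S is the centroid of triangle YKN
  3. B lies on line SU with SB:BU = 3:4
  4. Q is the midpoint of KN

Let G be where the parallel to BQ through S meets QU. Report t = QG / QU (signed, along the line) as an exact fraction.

t = -3/4

Work in coordinates with U = (0, 0), Y = (1, 0), N = (0, 1).
1. K is the centroid of triangle YNU ⇒ K = (1/3, 1/3)
2. S is the centroid of triangle YKN ⇒ S = (4/9, 4/9)
3. B lies on line SU with SB:BU = 3:4 ⇒ B = (16/63, 16/63)
4. Q is the midpoint of KN ⇒ Q = (1/6, 2/3)
through S parallel to BQ: direction (-11/126, 26/63); meets QU at G = (7/24, 7/6)
G = Q + t·(U−Q) with t = -3/4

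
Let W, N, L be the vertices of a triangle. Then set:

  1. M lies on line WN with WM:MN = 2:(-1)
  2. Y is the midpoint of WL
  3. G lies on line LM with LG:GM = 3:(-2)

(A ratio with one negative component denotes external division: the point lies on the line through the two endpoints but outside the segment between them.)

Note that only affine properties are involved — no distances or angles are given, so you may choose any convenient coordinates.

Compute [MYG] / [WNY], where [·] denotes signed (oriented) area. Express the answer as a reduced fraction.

Assign W = (0, 0), N = (1, 0), L = (0, 1) — the answer is frame-independent, so this choice is without loss of generality.
1. M lies on line WN with WM:MN = 2:(-1) ⇒ M = (2, 0)
2. Y is the midpoint of WL ⇒ Y = (0, 1/2)
3. G lies on line LM with LG:GM = 3:(-2) ⇒ G = (6, -2)
2·[MYG] = 2, 2·[WNY] = 1/2
[MYG]:[WNY] = 2:1/2 = 4

[MYG]:[WNY] = 4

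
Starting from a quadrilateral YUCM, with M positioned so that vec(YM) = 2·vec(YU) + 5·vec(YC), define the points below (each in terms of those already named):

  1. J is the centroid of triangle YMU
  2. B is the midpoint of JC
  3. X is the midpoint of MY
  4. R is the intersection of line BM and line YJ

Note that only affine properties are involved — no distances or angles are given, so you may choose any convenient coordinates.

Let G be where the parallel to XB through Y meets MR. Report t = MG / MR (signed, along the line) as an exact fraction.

t = 7/5

Choose coordinates Y = (0, 0), U = (1, 0), C = (0, 1), M = (2, 5).
1. J is the centroid of triangle YMU ⇒ J = (1, 5/3)
2. B is the midpoint of JC ⇒ B = (1/2, 4/3)
3. X is the midpoint of MY ⇒ X = (1, 5/2)
4. R is the intersection of line BM and line YJ ⇒ R = (-1/7, -5/21)
through Y parallel to XB: direction (-1/2, -7/6); meets MR at G = (-1, -7/3)
G = M + t·(R−M) with t = 7/5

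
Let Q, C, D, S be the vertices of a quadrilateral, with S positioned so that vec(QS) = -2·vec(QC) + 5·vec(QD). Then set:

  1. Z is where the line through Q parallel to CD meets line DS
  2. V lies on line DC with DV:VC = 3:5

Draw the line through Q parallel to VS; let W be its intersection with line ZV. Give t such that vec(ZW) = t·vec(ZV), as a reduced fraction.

t = -16/9

Work in coordinates with Q = (0, 0), C = (1, 0), D = (0, 1), S = (-2, 5).
1. Z is where the line through Q parallel to CD meets line DS ⇒ Z = (1, -1)
2. V lies on line DC with DV:VC = 3:5 ⇒ V = (3/8, 5/8)
through Q parallel to VS: direction (-19/8, 35/8); meets ZV at W = (19/9, -35/9)
W = Z + t·(V−Z) with t = -16/9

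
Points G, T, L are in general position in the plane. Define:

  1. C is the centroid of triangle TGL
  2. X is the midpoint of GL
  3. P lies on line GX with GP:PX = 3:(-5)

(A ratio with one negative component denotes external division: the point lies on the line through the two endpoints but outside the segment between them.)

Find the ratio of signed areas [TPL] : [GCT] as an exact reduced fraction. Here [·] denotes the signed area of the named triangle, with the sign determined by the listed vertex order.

Set G = (0, 0), T = (1, 0), L = (0, 1); any affine frame gives the same invariant.
1. C is the centroid of triangle TGL ⇒ C = (1/3, 1/3)
2. X is the midpoint of GL ⇒ X = (0, 1/2)
3. P lies on line GX with GP:PX = 3:(-5) ⇒ P = (0, -3/4)
2·[TPL] = -7/4, 2·[GCT] = -1/3
[TPL]:[GCT] = -7/4:-1/3 = 21/4

[TPL]:[GCT] = 21/4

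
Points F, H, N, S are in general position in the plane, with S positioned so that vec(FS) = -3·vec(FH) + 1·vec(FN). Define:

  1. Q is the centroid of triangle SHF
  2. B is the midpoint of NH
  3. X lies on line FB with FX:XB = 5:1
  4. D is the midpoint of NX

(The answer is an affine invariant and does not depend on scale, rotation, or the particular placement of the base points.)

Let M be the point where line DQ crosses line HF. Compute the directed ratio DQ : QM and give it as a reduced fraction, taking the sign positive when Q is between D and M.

Set F = (0, 0), H = (1, 0), N = (0, 1), S = (-3, 1); any affine frame gives the same invariant.
1. Q is the centroid of triangle SHF ⇒ Q = (-2/3, 1/3)
2. B is the midpoint of NH ⇒ B = (1/2, 1/2)
3. X lies on line FB with FX:XB = 5:1 ⇒ X = (5/12, 5/12)
4. D is the midpoint of NX ⇒ D = (5/24, 17/24)
line DQ meets HF at M = (-13/9, 0)
Q = D + t·(M−D) with t = 9/17, so DQ:QM = 9/17:8/17

DQ:QM = 9/8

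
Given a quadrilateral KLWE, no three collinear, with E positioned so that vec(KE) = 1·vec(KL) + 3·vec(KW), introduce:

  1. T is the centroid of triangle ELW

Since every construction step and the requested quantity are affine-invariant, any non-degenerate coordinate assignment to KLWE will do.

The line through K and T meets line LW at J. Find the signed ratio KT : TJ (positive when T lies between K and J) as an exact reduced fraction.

Set K = (0, 0), L = (1, 0), W = (0, 1), E = (1, 3); any affine frame gives the same invariant.
1. T is the centroid of triangle ELW ⇒ T = (2/3, 4/3)
line KT meets LW at J = (1/3, 2/3)
T = K + t·(J−K) with t = 2, so KT:TJ = 2:-1

KT:TJ = -2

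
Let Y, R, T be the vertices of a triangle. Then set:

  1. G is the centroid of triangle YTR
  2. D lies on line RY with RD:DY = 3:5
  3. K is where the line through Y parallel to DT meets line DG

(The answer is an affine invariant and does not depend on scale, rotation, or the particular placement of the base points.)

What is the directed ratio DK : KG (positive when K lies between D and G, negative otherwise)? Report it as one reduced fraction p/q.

Work in coordinates with Y = (0, 0), R = (1, 0), T = (0, 1).
1. G is the centroid of triangle YTR ⇒ G = (1/3, 1/3)
2. D lies on line RY with RD:DY = 3:5 ⇒ D = (5/8, 0)
3. K is where the line through Y parallel to DT meets line DG ⇒ K = (-25/16, 5/2)
K = D + t·(G−D) with t = 15/2, so DK:KG = t:(1−t) = 15/2:-13/2

DK:KG = -15/13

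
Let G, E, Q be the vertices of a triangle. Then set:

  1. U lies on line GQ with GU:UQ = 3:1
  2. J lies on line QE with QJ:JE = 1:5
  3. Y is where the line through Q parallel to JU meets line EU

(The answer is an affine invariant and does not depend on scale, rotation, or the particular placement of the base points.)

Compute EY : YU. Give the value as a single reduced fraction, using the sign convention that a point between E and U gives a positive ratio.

EY:YU = -6

Assign G = (0, 0), E = (1, 0), Q = (0, 1) — the answer is frame-independent, so this choice is without loss of generality.
1. U lies on line GQ with GU:UQ = 3:1 ⇒ U = (0, 3/4)
2. J lies on line QE with QJ:JE = 1:5 ⇒ J = (1/6, 5/6)
3. Y is where the line through Q parallel to JU meets line EU ⇒ Y = (-1/5, 9/10)
Y = E + t·(U−E) with t = 6/5, so EY:YU = t:(1−t) = 6/5:-1/5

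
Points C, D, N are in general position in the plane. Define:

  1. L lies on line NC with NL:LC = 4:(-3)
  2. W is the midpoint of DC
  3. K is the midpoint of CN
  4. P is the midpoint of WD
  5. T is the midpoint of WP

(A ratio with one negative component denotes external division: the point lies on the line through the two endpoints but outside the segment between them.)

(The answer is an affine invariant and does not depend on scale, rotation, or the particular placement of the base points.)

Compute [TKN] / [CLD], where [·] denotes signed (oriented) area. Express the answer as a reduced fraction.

Set C = (0, 0), D = (1, 0), N = (0, 1); any affine frame gives the same invariant.
1. L lies on line NC with NL:LC = 4:(-3) ⇒ L = (0, -3)
2. W is the midpoint of DC ⇒ W = (1/2, 0)
3. K is the midpoint of CN ⇒ K = (0, 1/2)
4. P is the midpoint of WD ⇒ P = (3/4, 0)
5. T is the midpoint of WP ⇒ T = (5/8, 0)
2·[TKN] = -5/16, 2·[CLD] = 3
[TKN]:[CLD] = -5/16:3 = -5/48

[TKN]:[CLD] = -5/48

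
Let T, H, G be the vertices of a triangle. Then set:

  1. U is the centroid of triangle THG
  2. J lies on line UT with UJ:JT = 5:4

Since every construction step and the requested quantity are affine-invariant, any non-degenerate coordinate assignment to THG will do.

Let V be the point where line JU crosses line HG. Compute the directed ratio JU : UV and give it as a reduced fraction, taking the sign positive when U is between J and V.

JU:UV = 10/9

Choose coordinates T = (0, 0), H = (1, 0), G = (0, 1).
1. U is the centroid of triangle THG ⇒ U = (1/3, 1/3)
2. J lies on line UT with UJ:JT = 5:4 ⇒ J = (4/27, 4/27)
line JU meets HG at V = (1/2, 1/2)
U = J + t·(V−J) with t = 10/19, so JU:UV = 10/19:9/19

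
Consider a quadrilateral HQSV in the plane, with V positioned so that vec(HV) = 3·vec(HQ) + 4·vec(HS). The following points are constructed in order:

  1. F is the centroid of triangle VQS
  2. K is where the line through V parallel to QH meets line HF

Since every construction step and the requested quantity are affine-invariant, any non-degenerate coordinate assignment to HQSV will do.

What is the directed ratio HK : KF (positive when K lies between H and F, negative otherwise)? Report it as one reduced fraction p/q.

Choose coordinates H = (0, 0), Q = (1, 0), S = (0, 1), V = (3, 4).
1. F is the centroid of triangle VQS ⇒ F = (4/3, 5/3)
2. K is where the line through V parallel to QH meets line HF ⇒ K = (16/5, 4)
K = H + t·(F−H) with t = 12/5, so HK:KF = t:(1−t) = 12/5:-7/5

HK:KF = -12/7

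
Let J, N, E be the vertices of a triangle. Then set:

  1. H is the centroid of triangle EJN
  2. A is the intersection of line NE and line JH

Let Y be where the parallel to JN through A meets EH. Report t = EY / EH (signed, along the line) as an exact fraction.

Choose coordinates J = (0, 0), N = (1, 0), E = (0, 1).
1. H is the centroid of triangle EJN ⇒ H = (1/3, 1/3)
2. A is the intersection of line NE and line JH ⇒ A = (1/2, 1/2)
through A parallel to JN: direction (1, 0); meets EH at Y = (1/4, 1/2)
Y = E + t·(H−E) with t = 3/4

t = 3/4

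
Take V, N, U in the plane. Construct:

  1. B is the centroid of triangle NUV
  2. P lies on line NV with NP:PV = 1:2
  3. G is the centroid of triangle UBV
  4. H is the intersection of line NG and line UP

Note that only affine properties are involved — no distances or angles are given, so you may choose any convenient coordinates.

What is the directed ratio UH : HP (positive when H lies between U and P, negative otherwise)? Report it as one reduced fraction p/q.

Work in coordinates with V = (0, 0), N = (1, 0), U = (0, 1).
1. B is the centroid of triangle NUV ⇒ B = (1/3, 1/3)
2. P lies on line NV with NP:PV = 1:2 ⇒ P = (2/3, 0)
3. G is the centroid of triangle UBV ⇒ G = (1/9, 4/9)
4. H is the intersection of line NG and line UP ⇒ H = (1/2, 1/4)
H = U + t·(P−U) with t = 3/4, so UH:HP = t:(1−t) = 3/4:1/4

UH:HP = 3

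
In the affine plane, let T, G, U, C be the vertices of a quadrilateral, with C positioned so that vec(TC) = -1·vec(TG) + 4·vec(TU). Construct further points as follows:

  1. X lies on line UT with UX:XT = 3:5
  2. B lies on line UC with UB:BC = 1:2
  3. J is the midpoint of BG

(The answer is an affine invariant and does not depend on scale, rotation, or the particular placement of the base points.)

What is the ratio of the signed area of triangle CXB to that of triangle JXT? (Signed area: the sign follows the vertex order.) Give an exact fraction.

Set T = (0, 0), G = (1, 0), U = (0, 1), C = (-1, 4); any affine frame gives the same invariant.
1. X lies on line UT with UX:XT = 3:5 ⇒ X = (0, 5/8)
2. B lies on line UC with UB:BC = 1:2 ⇒ B = (-1/3, 2)
3. J is the midpoint of BG ⇒ J = (1/3, 1)
2·[CXB] = 1/4, 2·[JXT] = 5/24
[CXB]:[JXT] = 1/4:5/24 = 6/5

[CXB]:[JXT] = 6/5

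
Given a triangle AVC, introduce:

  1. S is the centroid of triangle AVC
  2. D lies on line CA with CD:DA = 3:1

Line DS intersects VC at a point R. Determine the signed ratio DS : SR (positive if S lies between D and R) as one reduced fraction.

Work in coordinates with A = (0, 0), V = (1, 0), C = (0, 1).
1. S is the centroid of triangle AVC ⇒ S = (1/3, 1/3)
2. D lies on line CA with CD:DA = 3:1 ⇒ D = (0, 1/4)
line DS meets VC at R = (3/5, 2/5)
S = D + t·(R−D) with t = 5/9, so DS:SR = 5/9:4/9

DS:SR = 5/4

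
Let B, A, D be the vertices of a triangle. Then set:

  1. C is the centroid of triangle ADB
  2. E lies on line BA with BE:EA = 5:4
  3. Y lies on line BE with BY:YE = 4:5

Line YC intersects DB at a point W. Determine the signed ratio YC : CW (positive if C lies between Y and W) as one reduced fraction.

YC:CW = -7/27

Assign B = (0, 0), A = (1, 0), D = (0, 1) — the answer is frame-independent, so this choice is without loss of generality.
1. C is the centroid of triangle ADB ⇒ C = (1/3, 1/3)
2. E lies on line BA with BE:EA = 5:4 ⇒ E = (5/9, 0)
3. Y lies on line BE with BY:YE = 4:5 ⇒ Y = (20/81, 0)
line YC meets DB at W = (0, -20/21)
C = Y + t·(W−Y) with t = -7/20, so YC:CW = -7/20:27/20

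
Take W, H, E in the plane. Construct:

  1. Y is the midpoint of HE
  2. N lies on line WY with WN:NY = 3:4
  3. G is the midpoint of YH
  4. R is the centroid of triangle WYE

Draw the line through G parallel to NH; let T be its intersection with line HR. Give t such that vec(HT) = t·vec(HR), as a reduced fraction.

Set W = (0, 0), H = (1, 0), E = (0, 1); any affine frame gives the same invariant.
1. Y is the midpoint of HE ⇒ Y = (1/2, 1/2)
2. N lies on line WY with WN:NY = 3:4 ⇒ N = (3/14, 3/14)
3. G is the midpoint of YH ⇒ G = (3/4, 1/4)
4. R is the centroid of triangle WYE ⇒ R = (1/6, 1/2)
through G parallel to NH: direction (11/14, -3/14); meets HR at T = (4/9, 1/3)
T = H + t·(R−H) with t = 2/3

t = 2/3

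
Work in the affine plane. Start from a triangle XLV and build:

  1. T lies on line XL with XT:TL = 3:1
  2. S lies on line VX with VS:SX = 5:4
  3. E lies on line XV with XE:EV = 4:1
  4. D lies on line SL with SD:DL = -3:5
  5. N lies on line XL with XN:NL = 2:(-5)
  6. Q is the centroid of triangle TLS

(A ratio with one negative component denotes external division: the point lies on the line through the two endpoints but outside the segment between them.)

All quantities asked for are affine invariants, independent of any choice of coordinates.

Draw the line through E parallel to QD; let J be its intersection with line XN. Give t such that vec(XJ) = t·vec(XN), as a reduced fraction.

t = -135/52

Choose coordinates X = (0, 0), L = (1, 0), V = (0, 1).
1. T lies on line XL with XT:TL = 3:1 ⇒ T = (3/4, 0)
2. S lies on line VX with VS:SX = 5:4 ⇒ S = (0, 4/9)
3. E lies on line XV with XE:EV = 4:1 ⇒ E = (0, 4/5)
4. D lies on line SL with SD:DL = -3:5 ⇒ D = (-3/2, 10/9)
5. N lies on line XL with XN:NL = 2:(-5) ⇒ N = (-2/3, 0)
6. Q is the centroid of triangle TLS ⇒ Q = (7/12, 4/27)
through E parallel to QD: direction (-25/12, 26/27); meets XN at J = (45/26, 0)
J = X + t·(N−X) with t = -135/52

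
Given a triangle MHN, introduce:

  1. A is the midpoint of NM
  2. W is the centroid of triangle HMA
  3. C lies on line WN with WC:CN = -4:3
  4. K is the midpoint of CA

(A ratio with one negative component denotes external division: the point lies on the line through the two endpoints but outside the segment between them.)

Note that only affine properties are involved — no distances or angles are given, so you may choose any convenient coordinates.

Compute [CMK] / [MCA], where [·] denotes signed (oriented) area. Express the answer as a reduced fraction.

Work in coordinates with M = (0, 0), H = (1, 0), N = (0, 1).
1. A is the midpoint of NM ⇒ A = (0, 1/2)
2. W is the centroid of triangle HMA ⇒ W = (1/3, 1/6)
3. C lies on line WN with WC:CN = -4:3 ⇒ C = (-1, 7/2)
4. K is the midpoint of CA ⇒ K = (-1/2, 2)
2·[CMK] = 1/4, 2·[MCA] = -1/2
[CMK]:[MCA] = 1/4:-1/2 = -1/2

[CMK]:[MCA] = -1/2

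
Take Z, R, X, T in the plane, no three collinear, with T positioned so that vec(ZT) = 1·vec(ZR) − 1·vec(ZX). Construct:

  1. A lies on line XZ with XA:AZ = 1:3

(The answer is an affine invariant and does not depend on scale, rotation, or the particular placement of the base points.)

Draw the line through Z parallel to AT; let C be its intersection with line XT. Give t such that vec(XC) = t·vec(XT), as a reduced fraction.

Assign Z = (0, 0), R = (1, 0), X = (0, 1), T = (1, -1) — the answer is frame-independent, so this choice is without loss of generality.
1. A lies on line XZ with XA:AZ = 1:3 ⇒ A = (0, 3/4)
through Z parallel to AT: direction (1, -7/4); meets XT at C = (4, -7)
C = X + t·(T−X) with t = 4

t = 4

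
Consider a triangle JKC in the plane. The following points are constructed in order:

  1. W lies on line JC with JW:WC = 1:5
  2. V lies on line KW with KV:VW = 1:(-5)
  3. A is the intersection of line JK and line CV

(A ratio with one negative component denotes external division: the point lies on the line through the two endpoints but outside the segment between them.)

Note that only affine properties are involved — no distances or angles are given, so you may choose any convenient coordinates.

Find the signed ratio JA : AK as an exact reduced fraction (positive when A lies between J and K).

JA:AK = -6

Assign J = (0, 0), K = (1, 0), C = (0, 1) — the answer is frame-independent, so this choice is without loss of generality.
1. W lies on line JC with JW:WC = 1:5 ⇒ W = (0, 1/6)
2. V lies on line KW with KV:VW = 1:(-5) ⇒ V = (5/4, -1/24)
3. A is the intersection of line JK and line CV ⇒ A = (6/5, 0)
A = J + t·(K−J) with t = 6/5, so JA:AK = t:(1−t) = 6/5:-1/5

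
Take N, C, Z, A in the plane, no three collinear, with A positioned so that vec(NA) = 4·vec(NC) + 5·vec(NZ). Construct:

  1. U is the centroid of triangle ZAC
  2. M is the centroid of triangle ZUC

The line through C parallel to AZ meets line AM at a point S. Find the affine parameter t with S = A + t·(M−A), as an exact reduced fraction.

Work in coordinates with N = (0, 0), C = (1, 0), Z = (0, 1), A = (4, 5).
1. U is the centroid of triangle ZAC ⇒ U = (5/3, 2)
2. M is the centroid of triangle ZUC ⇒ M = (8/9, 1)
through C parallel to AZ: direction (-4, -4); meets AM at S = (-3, -4)
S = A + t·(M−A) with t = 9/4

t = 9/4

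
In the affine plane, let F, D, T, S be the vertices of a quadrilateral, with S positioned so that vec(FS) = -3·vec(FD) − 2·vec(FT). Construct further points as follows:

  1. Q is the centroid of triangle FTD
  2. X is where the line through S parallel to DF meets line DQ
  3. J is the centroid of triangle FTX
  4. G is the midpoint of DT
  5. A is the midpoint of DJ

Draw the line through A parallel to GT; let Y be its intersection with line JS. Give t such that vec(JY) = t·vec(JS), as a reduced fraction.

t = 1/38

Set F = (0, 0), D = (1, 0), T = (0, 1), S = (-3, -2); any affine frame gives the same invariant.
1. Q is the centroid of triangle FTD ⇒ Q = (1/3, 1/3)
2. X is where the line through S parallel to DF meets line DQ ⇒ X = (5, -2)
3. J is the centroid of triangle FTX ⇒ J = (5/3, -1/3)
4. G is the midpoint of DT ⇒ G = (1/2, 1/2)
5. A is the midpoint of DJ ⇒ A = (4/3, -1/6)
through A parallel to GT: direction (-1/2, 1/2); meets JS at Y = (88/57, -43/114)
Y = J + t·(S−J) with t = 1/38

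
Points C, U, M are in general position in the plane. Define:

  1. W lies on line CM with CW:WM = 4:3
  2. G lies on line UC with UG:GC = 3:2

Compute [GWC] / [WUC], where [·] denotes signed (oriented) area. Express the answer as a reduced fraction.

[GWC]:[WUC] = -2/5

Work in coordinates with C = (0, 0), U = (1, 0), M = (0, 1).
1. W lies on line CM with CW:WM = 4:3 ⇒ W = (0, 4/7)
2. G lies on line UC with UG:GC = 3:2 ⇒ G = (2/5, 0)
2·[GWC] = 8/35, 2·[WUC] = -4/7
[GWC]:[WUC] = 8/35:-4/7 = -2/5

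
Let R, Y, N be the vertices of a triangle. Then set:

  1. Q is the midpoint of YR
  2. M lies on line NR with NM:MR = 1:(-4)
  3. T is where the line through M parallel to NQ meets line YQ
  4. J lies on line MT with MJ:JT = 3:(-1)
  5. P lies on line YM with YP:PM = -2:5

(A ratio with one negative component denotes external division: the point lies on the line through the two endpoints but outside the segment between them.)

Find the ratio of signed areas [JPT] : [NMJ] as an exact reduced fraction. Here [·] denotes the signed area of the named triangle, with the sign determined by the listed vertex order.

[JPT]:[NMJ] = -10/9

Assign R = (0, 0), Y = (1, 0), N = (0, 1) — the answer is frame-independent, so this choice is without loss of generality.
1. Q is the midpoint of YR ⇒ Q = (1/2, 0)
2. M lies on line NR with NM:MR = 1:(-4) ⇒ M = (0, 4/3)
3. T is where the line through M parallel to NQ meets line YQ ⇒ T = (2/3, 0)
4. J lies on line MT with MJ:JT = 3:(-1) ⇒ J = (1, -2/3)
5. P lies on line YM with YP:PM = -2:5 ⇒ P = (5/3, -8/9)
2·[JPT] = 10/27, 2·[NMJ] = -1/3
[JPT]:[NMJ] = 10/27:-1/3 = -10/9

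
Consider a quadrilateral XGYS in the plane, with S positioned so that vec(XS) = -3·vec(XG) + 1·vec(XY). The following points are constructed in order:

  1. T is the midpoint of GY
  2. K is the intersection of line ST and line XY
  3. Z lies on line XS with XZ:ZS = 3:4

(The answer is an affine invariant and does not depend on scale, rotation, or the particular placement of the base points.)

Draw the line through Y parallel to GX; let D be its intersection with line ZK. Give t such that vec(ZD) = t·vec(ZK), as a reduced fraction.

t = 4

Set X = (0, 0), G = (1, 0), Y = (0, 1), S = (-3, 1); any affine frame gives the same invariant.
1. T is the midpoint of GY ⇒ T = (1/2, 1/2)
2. K is the intersection of line ST and line XY ⇒ K = (0, 4/7)
3. Z lies on line XS with XZ:ZS = 3:4 ⇒ Z = (-9/7, 3/7)
through Y parallel to GX: direction (-1, 0); meets ZK at D = (27/7, 1)
D = Z + t·(K−Z) with t = 4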